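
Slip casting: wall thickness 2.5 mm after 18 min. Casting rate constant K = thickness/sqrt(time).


K = 2.5 / sqrt(18) = 2.5 / 4.2426 = 0.589 mm/min^0.5

0.589


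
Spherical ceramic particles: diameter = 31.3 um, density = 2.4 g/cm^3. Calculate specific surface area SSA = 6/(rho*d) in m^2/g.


SSA = 6 / (2.4 * 31.3) = 0.08 m^2/g

0.08


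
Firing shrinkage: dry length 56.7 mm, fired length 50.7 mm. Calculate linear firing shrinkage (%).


FS = (56.7 - 50.7) / 56.7 * 100 = 10.58%

10.58


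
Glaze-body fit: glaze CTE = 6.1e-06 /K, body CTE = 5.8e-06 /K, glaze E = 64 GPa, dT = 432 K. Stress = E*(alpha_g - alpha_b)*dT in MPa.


Stress = 64*1000*(6.1e-06 - 5.8e-06)*432 = 8.3 MPa

8.3


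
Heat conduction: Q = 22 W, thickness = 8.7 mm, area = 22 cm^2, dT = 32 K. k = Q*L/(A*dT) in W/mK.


k = 22*8.7/1000/(22/10000*32) = 2.72 W/mK

2.72


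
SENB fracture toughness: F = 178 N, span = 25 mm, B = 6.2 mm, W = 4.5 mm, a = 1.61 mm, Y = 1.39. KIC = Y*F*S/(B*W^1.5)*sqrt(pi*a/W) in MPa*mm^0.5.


KIC = 1.39*178*25/(6.2*4.5^1.5)*sqrt(pi*1.61/4.5) = 110.8

110.8


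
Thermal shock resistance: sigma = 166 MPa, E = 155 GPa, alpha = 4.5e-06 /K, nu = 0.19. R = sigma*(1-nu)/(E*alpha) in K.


R = 166*(1-0.19)/(155*1000*4.5e-06) = 193 K

193


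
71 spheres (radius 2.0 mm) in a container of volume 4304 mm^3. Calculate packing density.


V_sphere = 4/3*pi*2.0^3 = 33.5103 mm^3
Total V = 71*33.5103 = 2379.2313 mm^3
PD = 2379.2313 / 4304 = 0.553

0.553


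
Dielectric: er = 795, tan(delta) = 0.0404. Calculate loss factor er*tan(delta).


Loss = 795 * 0.0404 = 32.118

32.118


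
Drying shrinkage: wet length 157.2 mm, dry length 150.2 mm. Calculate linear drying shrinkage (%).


DS = (157.2 - 150.2) / 157.2 * 100 = 4.45%

4.45


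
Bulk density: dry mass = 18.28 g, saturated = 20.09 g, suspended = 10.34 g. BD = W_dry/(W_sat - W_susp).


BD = 18.28 / (20.09 - 10.34) = 18.28 / 9.75 = 1.875 g/cm^3

1.875


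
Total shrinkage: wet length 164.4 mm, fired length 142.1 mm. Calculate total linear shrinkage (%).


TS = (164.4 - 142.1) / 164.4 * 100 = 13.56%

13.56


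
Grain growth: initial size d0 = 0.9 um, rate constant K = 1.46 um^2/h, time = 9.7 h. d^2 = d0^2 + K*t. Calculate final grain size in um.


d^2 = 0.9^2 + 1.46*9.7 = 14.972
d = sqrt(14.972) = 3.87 um

3.87


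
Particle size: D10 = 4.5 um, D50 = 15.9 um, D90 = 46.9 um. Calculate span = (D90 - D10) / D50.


Span = (46.9 - 4.5) / 15.9 = 42.4 / 15.9 = 2.667

2.667


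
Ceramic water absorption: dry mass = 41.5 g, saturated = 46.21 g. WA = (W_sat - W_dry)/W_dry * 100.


WA = (46.21 - 41.5) / 41.5 * 100 = 11.35%

11.35


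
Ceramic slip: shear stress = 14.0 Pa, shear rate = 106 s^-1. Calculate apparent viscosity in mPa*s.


eta = tau/gamma * 1000 = 14.0/106 * 1000 = 132.1 mPa*s

132.1


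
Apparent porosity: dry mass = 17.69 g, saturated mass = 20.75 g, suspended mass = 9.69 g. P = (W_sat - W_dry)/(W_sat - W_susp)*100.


P = (20.75 - 17.69) / (20.75 - 9.69) * 100 = 3.06 / 11.06 * 100 = 27.7%

27.7


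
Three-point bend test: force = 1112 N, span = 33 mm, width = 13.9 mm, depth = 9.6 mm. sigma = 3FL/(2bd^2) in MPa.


sigma = 3*1112*33/(2*13.9*9.6^2) = 43.0 MPa

43.0


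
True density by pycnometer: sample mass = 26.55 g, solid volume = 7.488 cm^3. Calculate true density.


TD = 26.55 / 7.488 = 3.546 g/cm^3

3.546


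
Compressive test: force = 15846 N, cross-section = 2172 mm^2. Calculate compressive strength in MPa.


CS = 15846 / 2172 = 7.3 MPa

7.3


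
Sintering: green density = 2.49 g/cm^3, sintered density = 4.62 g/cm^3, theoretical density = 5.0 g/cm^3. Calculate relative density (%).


Relative = 4.62 / 5.0 * 100 = 92.4%

92.4


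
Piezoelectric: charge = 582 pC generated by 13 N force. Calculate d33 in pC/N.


d33 = 582 / 13 = 44.8 pC/N

44.8


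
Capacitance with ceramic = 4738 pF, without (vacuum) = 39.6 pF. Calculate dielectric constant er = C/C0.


er = 4738 / 39.6 = 119.65

119.65


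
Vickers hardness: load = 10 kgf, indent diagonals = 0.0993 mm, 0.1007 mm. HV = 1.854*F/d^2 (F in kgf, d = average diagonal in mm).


d_avg = (0.0993+0.1007)/2 = 0.1 mm
HV = 1.854*10/0.1^2 = 1854

1854


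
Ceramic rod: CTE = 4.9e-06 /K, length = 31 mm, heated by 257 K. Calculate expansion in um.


dL = 4.9e-06 * 31 * 257 * 1000 = 39.038 um

39.038


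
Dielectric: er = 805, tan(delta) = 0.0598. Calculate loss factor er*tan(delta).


Loss = 805 * 0.0598 = 48.139

48.139


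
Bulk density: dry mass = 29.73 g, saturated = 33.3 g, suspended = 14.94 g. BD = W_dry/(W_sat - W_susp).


BD = 29.73 / (33.3 - 14.94) = 29.73 / 18.36 = 1.619 g/cm^3

1.619


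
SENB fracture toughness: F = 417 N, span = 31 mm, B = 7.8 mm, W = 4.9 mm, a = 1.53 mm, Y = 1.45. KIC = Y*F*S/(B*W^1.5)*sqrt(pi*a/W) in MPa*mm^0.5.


KIC = 1.45*417*31/(7.8*4.9^1.5)*sqrt(pi*1.53/4.9) = 219.43

219.43


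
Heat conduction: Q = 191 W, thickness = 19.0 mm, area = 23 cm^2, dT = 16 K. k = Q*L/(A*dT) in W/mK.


k = 191*19.0/1000/(23/10000*16) = 98.61 W/mK

98.61


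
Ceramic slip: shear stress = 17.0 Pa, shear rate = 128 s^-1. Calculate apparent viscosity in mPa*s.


eta = tau/gamma * 1000 = 17.0/128 * 1000 = 132.8 mPa*s

132.8


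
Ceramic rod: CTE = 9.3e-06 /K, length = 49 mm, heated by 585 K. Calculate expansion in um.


dL = 9.3e-06 * 49 * 585 * 1000 = 266.585 um

266.585


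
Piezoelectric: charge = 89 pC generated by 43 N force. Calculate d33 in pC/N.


d33 = 89 / 43 = 2.1 pC/N

2.1


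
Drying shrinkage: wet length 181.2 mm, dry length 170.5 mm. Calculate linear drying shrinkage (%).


DS = (181.2 - 170.5) / 181.2 * 100 = 5.91%

5.91


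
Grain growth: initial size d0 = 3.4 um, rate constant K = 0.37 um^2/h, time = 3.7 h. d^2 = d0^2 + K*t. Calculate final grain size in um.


d^2 = 3.4^2 + 0.37*3.7 = 12.929
d = sqrt(12.929) = 3.6 um

3.6


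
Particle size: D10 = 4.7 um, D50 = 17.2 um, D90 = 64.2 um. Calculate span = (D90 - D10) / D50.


Span = (64.2 - 4.7) / 17.2 = 59.5 / 17.2 = 3.459

3.459


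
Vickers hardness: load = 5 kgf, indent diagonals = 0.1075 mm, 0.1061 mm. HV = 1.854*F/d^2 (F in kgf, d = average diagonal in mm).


d_avg = (0.1075+0.1061)/2 = 0.1068 mm
HV = 1.854*5/0.1068^2 = 813

813


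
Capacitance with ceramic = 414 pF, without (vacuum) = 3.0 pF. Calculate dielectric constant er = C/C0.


er = 414 / 3.0 = 138.0

138.0


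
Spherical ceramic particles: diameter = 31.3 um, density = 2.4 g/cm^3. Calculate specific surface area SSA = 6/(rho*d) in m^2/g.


SSA = 6 / (2.4 * 31.3) = 0.08 m^2/g

0.08


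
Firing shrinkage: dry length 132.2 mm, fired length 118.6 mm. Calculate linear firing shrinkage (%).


FS = (132.2 - 118.6) / 132.2 * 100 = 10.29%

10.29


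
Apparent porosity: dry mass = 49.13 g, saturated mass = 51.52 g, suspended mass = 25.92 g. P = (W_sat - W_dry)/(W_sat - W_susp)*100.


P = (51.52 - 49.13) / (51.52 - 25.92) * 100 = 2.39 / 25.6 * 100 = 9.3%

9.3


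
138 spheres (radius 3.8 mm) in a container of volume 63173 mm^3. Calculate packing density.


V_sphere = 4/3*pi*3.8^3 = 229.8473 mm^3
Total V = 138*229.8473 = 31718.9274 mm^3
PD = 31718.9274 / 63173 = 0.502

0.502


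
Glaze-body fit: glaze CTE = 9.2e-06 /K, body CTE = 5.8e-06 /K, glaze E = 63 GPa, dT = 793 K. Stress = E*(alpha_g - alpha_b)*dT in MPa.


Stress = 63*1000*(9.2e-06 - 5.8e-06)*793 = 169.9 MPa

169.9


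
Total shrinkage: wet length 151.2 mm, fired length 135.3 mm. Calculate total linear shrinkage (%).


TS = (151.2 - 135.3) / 151.2 * 100 = 10.52%

10.52


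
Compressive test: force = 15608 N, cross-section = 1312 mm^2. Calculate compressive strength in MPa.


CS = 15608 / 1312 = 11.9 MPa

11.9


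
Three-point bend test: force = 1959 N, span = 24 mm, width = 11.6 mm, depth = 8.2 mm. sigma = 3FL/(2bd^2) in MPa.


sigma = 3*1959*24/(2*11.6*8.2^2) = 90.4 MPa

90.4


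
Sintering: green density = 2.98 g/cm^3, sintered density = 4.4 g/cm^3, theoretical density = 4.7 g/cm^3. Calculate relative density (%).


Relative = 4.4 / 4.7 * 100 = 93.6%

93.6


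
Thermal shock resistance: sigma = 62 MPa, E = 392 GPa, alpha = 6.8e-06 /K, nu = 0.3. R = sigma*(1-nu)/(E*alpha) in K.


R = 62*(1-0.3)/(392*1000*6.8e-06) = 16 K

16


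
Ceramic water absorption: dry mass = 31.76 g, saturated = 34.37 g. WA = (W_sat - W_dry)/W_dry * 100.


WA = (34.37 - 31.76) / 31.76 * 100 = 8.22%

8.22


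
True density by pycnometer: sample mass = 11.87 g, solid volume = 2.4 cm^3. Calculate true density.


TD = 11.87 / 2.4 = 4.946 g/cm^3

4.946


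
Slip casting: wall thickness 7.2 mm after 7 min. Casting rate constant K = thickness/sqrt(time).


K = 7.2 / sqrt(7) = 7.2 / 2.6458 = 2.721 mm/min^0.5

2.721


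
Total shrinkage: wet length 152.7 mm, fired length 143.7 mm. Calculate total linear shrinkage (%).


TS = (152.7 - 143.7) / 152.7 * 100 = 5.89%

5.89


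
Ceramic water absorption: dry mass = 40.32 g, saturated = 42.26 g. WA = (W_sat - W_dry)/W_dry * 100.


WA = (42.26 - 40.32) / 40.32 * 100 = 4.81%

4.81


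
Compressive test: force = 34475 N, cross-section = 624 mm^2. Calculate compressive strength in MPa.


CS = 34475 / 624 = 55.2 MPa

55.2


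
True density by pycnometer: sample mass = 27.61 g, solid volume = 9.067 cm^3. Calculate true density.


TD = 27.61 / 9.067 = 3.045 g/cm^3

3.045


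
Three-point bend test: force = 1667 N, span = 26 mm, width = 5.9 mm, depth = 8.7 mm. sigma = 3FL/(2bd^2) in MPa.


sigma = 3*1667*26/(2*5.9*8.7^2) = 145.6 MPa

145.6


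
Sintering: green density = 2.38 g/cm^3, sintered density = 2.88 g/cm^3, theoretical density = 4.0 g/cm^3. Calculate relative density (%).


Relative = 2.88 / 4.0 * 100 = 72.0%

72.0


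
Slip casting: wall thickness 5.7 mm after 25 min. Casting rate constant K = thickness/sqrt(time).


K = 5.7 / sqrt(25) = 5.7 / 5.0 = 1.14 mm/min^0.5

1.14


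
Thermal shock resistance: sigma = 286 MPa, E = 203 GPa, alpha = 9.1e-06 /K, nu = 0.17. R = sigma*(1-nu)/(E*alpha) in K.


R = 286*(1-0.17)/(203*1000*9.1e-06) = 129 K

129


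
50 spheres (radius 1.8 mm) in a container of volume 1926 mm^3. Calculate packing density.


V_sphere = 4/3*pi*1.8^3 = 24.429 mm^3
Total V = 50*24.429 = 1221.45 mm^3
PD = 1221.45 / 1926 = 0.634

0.634


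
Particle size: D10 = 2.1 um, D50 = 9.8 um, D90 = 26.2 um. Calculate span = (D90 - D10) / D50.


Span = (26.2 - 2.1) / 9.8 = 24.1 / 9.8 = 2.459

2.459


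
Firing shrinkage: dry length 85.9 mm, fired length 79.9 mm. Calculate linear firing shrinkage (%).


FS = (85.9 - 79.9) / 85.9 * 100 = 6.98%

6.98


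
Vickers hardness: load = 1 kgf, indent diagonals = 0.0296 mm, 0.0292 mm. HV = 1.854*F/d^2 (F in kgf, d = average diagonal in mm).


d_avg = (0.0296+0.0292)/2 = 0.0294 mm
HV = 1.854*1/0.0294^2 = 2145

2145


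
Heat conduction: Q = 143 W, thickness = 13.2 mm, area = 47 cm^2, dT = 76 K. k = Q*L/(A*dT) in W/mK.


k = 143*13.2/1000/(47/10000*76) = 5.28 W/mK

5.28


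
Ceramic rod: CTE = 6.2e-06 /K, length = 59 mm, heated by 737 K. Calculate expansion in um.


dL = 6.2e-06 * 59 * 737 * 1000 = 269.595 um

269.595


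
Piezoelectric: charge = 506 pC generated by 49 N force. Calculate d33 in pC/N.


d33 = 506 / 49 = 10.3 pC/N

10.3


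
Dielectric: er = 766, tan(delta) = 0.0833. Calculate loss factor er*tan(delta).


Loss = 766 * 0.0833 = 63.808

63.808


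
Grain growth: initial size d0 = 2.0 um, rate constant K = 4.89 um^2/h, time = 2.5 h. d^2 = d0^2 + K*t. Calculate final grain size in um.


d^2 = 2.0^2 + 4.89*2.5 = 16.225
d = sqrt(16.225) = 4.03 um

4.03


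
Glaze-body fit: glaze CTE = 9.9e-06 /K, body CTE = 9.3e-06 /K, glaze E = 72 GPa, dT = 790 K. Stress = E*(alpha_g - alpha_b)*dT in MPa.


Stress = 72*1000*(9.9e-06 - 9.3e-06)*790 = 34.1 MPa

34.1


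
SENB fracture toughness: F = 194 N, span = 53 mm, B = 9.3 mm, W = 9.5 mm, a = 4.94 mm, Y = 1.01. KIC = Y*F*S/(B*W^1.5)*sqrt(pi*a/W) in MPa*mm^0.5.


KIC = 1.01*194*53/(9.3*9.5^1.5)*sqrt(pi*4.94/9.5) = 48.74

48.74


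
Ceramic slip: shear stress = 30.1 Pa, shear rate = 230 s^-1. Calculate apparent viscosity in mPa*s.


eta = tau/gamma * 1000 = 30.1/230 * 1000 = 130.9 mPa*s

130.9


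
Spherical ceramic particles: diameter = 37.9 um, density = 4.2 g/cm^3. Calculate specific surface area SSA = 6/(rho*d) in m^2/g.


SSA = 6 / (4.2 * 37.9) = 0.038 m^2/g

0.038


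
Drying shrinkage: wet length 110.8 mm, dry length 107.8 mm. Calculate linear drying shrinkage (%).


DS = (110.8 - 107.8) / 110.8 * 100 = 2.71%

2.71


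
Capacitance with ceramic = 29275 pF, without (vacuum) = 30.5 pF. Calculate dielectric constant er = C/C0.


er = 29275 / 30.5 = 959.84

959.84


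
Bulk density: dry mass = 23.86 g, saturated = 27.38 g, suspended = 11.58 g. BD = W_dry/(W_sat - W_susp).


BD = 23.86 / (27.38 - 11.58) = 23.86 / 15.8 = 1.51 g/cm^3

1.51


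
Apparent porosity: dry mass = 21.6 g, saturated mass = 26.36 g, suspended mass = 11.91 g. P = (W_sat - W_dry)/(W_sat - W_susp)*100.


P = (26.36 - 21.6) / (26.36 - 11.91) * 100 = 4.76 / 14.45 * 100 = 32.9%

32.9


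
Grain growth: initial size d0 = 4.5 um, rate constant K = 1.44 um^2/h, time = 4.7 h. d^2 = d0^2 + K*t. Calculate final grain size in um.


d^2 = 4.5^2 + 1.44*4.7 = 27.018
d = sqrt(27.018) = 5.2 um

5.2


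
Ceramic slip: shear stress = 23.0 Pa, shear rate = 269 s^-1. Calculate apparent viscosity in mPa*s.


eta = tau/gamma * 1000 = 23.0/269 * 1000 = 85.5 mPa*s

85.5


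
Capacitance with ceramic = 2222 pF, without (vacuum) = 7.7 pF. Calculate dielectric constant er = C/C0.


er = 2222 / 7.7 = 288.57

288.57


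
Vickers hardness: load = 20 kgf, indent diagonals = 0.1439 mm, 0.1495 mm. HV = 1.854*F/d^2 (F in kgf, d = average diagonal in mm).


d_avg = (0.1439+0.1495)/2 = 0.1467 mm
HV = 1.854*20/0.1467^2 = 1723

1723


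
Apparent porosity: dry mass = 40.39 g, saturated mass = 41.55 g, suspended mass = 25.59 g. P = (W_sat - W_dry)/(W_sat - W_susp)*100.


P = (41.55 - 40.39) / (41.55 - 25.59) * 100 = 1.16 / 15.96 * 100 = 7.3%

7.3


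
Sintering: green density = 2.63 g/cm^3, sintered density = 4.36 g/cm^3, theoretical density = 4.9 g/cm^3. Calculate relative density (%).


Relative = 4.36 / 4.9 * 100 = 89.0%

89.0


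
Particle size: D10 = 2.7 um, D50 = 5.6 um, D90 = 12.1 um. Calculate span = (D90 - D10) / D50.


Span = (12.1 - 2.7) / 5.6 = 9.4 / 5.6 = 1.679

1.679


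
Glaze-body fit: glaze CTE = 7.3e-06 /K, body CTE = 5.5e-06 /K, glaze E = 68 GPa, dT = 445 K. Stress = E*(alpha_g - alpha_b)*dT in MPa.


Stress = 68*1000*(7.3e-06 - 5.5e-06)*445 = 54.5 MPa

54.5


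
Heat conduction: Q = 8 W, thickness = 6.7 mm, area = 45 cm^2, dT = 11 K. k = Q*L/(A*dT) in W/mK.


k = 8*6.7/1000/(45/10000*11) = 1.08 W/mK

1.08


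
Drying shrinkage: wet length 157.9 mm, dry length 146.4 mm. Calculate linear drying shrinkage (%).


DS = (157.9 - 146.4) / 157.9 * 100 = 7.28%

7.28


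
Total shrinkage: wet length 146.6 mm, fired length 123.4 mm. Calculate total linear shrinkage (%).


TS = (146.6 - 123.4) / 146.6 * 100 = 15.83%

15.83


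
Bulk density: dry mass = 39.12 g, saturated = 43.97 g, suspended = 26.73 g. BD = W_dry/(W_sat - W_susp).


BD = 39.12 / (43.97 - 26.73) = 39.12 / 17.24 = 2.269 g/cm^3

2.269


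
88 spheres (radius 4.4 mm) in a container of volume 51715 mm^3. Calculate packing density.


V_sphere = 4/3*pi*4.4^3 = 356.8179 mm^3
Total V = 88*356.8179 = 31399.9752 mm^3
PD = 31399.9752 / 51715 = 0.607

0.607


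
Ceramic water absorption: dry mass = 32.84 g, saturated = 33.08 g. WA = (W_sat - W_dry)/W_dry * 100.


WA = (33.08 - 32.84) / 32.84 * 100 = 0.73%

0.73


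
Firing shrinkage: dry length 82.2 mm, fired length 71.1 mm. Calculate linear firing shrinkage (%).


FS = (82.2 - 71.1) / 82.2 * 100 = 13.5%

13.5


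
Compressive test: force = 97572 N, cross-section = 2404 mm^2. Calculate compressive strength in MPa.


CS = 97572 / 2404 = 40.6 MPa

40.6


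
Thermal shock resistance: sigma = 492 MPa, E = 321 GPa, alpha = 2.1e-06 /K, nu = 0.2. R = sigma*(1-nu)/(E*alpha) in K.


R = 492*(1-0.2)/(321*1000*2.1e-06) = 584 K

584


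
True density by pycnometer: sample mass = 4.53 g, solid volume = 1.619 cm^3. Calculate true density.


TD = 4.53 / 1.619 = 2.798 g/cm^3

2.798


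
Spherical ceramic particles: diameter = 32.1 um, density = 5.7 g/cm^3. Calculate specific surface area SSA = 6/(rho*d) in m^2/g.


SSA = 6 / (5.7 * 32.1) = 0.033 m^2/g

0.033


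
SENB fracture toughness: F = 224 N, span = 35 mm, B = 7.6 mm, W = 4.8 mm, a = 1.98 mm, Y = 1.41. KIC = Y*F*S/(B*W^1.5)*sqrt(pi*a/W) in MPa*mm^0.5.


KIC = 1.41*224*35/(7.6*4.8^1.5)*sqrt(pi*1.98/4.8) = 157.45

157.45


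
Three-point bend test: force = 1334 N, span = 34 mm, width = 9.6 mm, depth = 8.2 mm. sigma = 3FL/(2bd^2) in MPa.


sigma = 3*1334*34/(2*9.6*8.2^2) = 105.4 MPa

105.4


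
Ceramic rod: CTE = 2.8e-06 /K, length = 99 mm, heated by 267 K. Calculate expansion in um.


dL = 2.8e-06 * 99 * 267 * 1000 = 74.012 um

74.012


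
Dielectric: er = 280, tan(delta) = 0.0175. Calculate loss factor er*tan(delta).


Loss = 280 * 0.0175 = 4.9

4.9


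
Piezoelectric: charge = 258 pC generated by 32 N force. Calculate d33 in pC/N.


d33 = 258 / 32 = 8.1 pC/N

8.1


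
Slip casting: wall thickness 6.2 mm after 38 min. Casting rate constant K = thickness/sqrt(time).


K = 6.2 / sqrt(38) = 6.2 / 6.1644 = 1.006 mm/min^0.5

1.006


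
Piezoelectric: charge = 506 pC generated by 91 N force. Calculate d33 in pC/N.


d33 = 506 / 91 = 5.6 pC/N

5.6


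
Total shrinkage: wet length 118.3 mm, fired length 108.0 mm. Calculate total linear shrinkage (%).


TS = (118.3 - 108.0) / 118.3 * 100 = 8.71%

8.71


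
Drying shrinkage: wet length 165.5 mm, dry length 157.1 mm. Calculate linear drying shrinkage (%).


DS = (165.5 - 157.1) / 165.5 * 100 = 5.08%

5.08


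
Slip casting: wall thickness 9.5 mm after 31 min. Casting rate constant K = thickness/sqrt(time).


K = 9.5 / sqrt(31) = 9.5 / 5.5678 = 1.706 mm/min^0.5

1.706


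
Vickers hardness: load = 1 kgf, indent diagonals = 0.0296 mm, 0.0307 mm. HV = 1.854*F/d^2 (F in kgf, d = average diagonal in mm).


d_avg = (0.0296+0.0307)/2 = 0.03015 mm
HV = 1.854*1/0.03015^2 = 2040

2040


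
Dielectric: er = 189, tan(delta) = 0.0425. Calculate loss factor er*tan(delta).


Loss = 189 * 0.0425 = 8.033

8.033


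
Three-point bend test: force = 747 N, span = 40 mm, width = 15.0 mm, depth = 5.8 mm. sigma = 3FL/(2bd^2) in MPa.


sigma = 3*747*40/(2*15.0*5.8^2) = 88.8 MPa

88.8


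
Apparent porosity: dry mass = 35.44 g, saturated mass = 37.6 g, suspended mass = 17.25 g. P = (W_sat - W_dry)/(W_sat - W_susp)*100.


P = (37.6 - 35.44) / (37.6 - 17.25) * 100 = 2.16 / 20.35 * 100 = 10.6%

10.6


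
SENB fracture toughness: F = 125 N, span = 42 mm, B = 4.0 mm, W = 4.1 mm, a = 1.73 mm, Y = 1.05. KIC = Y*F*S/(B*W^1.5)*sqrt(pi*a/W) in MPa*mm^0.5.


KIC = 1.05*125*42/(4.0*4.1^1.5)*sqrt(pi*1.73/4.1) = 191.13

191.13


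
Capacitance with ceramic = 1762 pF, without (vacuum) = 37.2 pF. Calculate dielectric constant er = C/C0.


er = 1762 / 37.2 = 47.37

47.37


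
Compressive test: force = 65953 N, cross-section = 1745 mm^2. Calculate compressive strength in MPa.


CS = 65953 / 1745 = 37.8 MPa

37.8


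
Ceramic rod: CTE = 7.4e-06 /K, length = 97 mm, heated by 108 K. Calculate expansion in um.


dL = 7.4e-06 * 97 * 108 * 1000 = 77.522 um

77.522


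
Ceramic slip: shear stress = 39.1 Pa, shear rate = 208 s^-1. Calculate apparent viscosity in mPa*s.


eta = tau/gamma * 1000 = 39.1/208 * 1000 = 188.0 mPa*s

188.0


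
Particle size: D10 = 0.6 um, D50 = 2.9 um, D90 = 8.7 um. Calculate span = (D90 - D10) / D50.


Span = (8.7 - 0.6) / 2.9 = 8.1 / 2.9 = 2.793

2.793


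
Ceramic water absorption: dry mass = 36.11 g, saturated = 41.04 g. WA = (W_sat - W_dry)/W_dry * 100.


WA = (41.04 - 36.11) / 36.11 * 100 = 13.65%

13.65


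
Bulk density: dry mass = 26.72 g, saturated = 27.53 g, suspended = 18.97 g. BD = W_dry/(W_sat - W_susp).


BD = 26.72 / (27.53 - 18.97) = 26.72 / 8.56 = 3.121 g/cm^3

3.121


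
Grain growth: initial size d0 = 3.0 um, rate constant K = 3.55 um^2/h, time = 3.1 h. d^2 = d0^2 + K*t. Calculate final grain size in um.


d^2 = 3.0^2 + 3.55*3.1 = 20.005
d = sqrt(20.005) = 4.47 um

4.47


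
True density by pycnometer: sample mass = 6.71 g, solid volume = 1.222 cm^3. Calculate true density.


TD = 6.71 / 1.222 = 5.491 g/cm^3

5.491


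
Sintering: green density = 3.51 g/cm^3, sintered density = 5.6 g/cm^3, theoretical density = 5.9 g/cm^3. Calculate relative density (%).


Relative = 5.6 / 5.9 * 100 = 94.9%

94.9


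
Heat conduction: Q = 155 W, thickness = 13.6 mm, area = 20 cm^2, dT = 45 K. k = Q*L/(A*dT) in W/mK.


k = 155*13.6/1000/(20/10000*45) = 23.42 W/mK

23.42


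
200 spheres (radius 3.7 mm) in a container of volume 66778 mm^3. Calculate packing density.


V_sphere = 4/3*pi*3.7^3 = 212.1748 mm^3
Total V = 200*212.1748 = 42434.96 mm^3
PD = 42434.96 / 66778 = 0.635

0.635


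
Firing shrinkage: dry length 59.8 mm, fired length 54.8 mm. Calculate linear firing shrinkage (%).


FS = (59.8 - 54.8) / 59.8 * 100 = 8.36%

8.36


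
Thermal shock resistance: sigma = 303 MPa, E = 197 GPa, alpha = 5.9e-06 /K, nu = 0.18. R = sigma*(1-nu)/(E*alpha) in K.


R = 303*(1-0.18)/(197*1000*5.9e-06) = 214 K

214


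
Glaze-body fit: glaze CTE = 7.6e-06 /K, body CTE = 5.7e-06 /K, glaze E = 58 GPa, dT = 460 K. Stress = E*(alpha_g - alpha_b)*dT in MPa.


Stress = 58*1000*(7.6e-06 - 5.7e-06)*460 = 50.7 MPa

50.7


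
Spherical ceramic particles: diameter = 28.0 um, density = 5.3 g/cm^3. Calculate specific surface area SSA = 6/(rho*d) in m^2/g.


SSA = 6 / (5.3 * 28.0) = 0.04 m^2/g

0.04


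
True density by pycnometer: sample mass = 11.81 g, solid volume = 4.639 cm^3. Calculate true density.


TD = 11.81 / 4.639 = 2.546 g/cm^3

2.546


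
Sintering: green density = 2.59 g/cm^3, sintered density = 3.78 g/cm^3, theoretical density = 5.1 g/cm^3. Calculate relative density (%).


Relative = 3.78 / 5.1 * 100 = 74.1%

74.1


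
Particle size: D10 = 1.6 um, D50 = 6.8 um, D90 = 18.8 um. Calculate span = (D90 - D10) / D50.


Span = (18.8 - 1.6) / 6.8 = 17.2 / 6.8 = 2.529

2.529


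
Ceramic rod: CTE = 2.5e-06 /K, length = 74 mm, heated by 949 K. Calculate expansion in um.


dL = 2.5e-06 * 74 * 949 * 1000 = 175.565 um

175.565


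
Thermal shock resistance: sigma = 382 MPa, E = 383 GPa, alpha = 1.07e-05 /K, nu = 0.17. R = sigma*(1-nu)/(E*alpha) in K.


R = 382*(1-0.17)/(383*1000*1.07e-05) = 77 K

77


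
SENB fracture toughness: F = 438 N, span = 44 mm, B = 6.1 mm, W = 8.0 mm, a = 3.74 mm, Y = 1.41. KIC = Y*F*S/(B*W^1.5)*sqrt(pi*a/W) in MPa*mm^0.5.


KIC = 1.41*438*44/(6.1*8.0^1.5)*sqrt(pi*3.74/8.0) = 238.59

238.59


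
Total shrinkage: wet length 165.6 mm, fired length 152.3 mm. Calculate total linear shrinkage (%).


TS = (165.6 - 152.3) / 165.6 * 100 = 8.03%

8.03


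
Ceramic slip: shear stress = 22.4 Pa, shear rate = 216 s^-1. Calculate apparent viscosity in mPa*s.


eta = tau/gamma * 1000 = 22.4/216 * 1000 = 103.7 mPa*s

103.7


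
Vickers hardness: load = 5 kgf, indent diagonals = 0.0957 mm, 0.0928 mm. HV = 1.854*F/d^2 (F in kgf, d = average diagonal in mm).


d_avg = (0.0957+0.0928)/2 = 0.09425 mm
HV = 1.854*5/0.09425^2 = 1044

1044


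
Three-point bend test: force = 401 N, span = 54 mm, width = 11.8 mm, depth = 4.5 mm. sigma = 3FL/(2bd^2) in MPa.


sigma = 3*401*54/(2*11.8*4.5^2) = 135.9 MPa

135.9


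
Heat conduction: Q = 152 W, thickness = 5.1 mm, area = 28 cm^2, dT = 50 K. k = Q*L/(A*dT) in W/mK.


k = 152*5.1/1000/(28/10000*50) = 5.54 W/mK

5.54


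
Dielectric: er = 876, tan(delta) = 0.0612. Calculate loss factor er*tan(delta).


Loss = 876 * 0.0612 = 53.611

53.611


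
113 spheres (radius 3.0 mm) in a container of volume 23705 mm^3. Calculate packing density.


V_sphere = 4/3*pi*3.0^3 = 113.0973 mm^3
Total V = 113*113.0973 = 12779.9949 mm^3
PD = 12779.9949 / 23705 = 0.539

0.539


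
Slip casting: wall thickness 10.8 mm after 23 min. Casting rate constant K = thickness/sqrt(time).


K = 10.8 / sqrt(23) = 10.8 / 4.7958 = 2.252 mm/min^0.5

2.252


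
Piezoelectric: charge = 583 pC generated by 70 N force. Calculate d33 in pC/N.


d33 = 583 / 70 = 8.3 pC/N

8.3


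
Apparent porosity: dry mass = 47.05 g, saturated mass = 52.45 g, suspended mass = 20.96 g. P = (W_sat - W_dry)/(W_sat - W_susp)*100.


P = (52.45 - 47.05) / (52.45 - 20.96) * 100 = 5.4 / 31.49 * 100 = 17.1%

17.1


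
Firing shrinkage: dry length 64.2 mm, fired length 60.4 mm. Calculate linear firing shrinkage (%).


FS = (64.2 - 60.4) / 64.2 * 100 = 5.92%

5.92


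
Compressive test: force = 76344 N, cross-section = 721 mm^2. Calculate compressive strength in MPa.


CS = 76344 / 721 = 105.9 MPa

105.9


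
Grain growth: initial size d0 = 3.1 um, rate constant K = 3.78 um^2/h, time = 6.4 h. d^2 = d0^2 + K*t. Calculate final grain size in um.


d^2 = 3.1^2 + 3.78*6.4 = 33.802
d = sqrt(33.802) = 5.81 um

5.81


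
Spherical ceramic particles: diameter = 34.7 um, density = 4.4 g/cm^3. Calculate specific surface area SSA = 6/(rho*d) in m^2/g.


SSA = 6 / (4.4 * 34.7) = 0.039 m^2/g

0.039


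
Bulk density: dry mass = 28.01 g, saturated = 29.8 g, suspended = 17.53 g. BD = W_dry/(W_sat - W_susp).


BD = 28.01 / (29.8 - 17.53) = 28.01 / 12.27 = 2.283 g/cm^3

2.283


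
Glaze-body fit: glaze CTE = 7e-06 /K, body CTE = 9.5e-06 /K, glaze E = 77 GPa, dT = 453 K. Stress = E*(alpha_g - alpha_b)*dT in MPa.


Stress = 77*1000*(7e-06 - 9.5e-06)*453 = -87.2 MPa

-87.2


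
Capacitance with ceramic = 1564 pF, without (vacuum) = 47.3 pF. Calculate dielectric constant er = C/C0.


er = 1564 / 47.3 = 33.07

33.07


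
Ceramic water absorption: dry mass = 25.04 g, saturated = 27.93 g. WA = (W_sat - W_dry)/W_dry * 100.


WA = (27.93 - 25.04) / 25.04 * 100 = 11.54%

11.54


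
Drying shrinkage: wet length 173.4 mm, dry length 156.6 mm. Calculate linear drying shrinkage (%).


DS = (173.4 - 156.6) / 173.4 * 100 = 9.69%

9.69


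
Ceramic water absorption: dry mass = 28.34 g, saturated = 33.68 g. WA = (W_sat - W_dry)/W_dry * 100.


WA = (33.68 - 28.34) / 28.34 * 100 = 18.84%

18.84


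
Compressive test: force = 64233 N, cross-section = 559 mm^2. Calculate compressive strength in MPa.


CS = 64233 / 559 = 114.9 MPa

114.9


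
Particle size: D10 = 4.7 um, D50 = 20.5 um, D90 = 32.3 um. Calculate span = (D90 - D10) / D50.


Span = (32.3 - 4.7) / 20.5 = 27.6 / 20.5 = 1.346

1.346


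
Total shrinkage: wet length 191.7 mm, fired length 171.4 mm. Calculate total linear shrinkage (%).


TS = (191.7 - 171.4) / 191.7 * 100 = 10.59%

10.59


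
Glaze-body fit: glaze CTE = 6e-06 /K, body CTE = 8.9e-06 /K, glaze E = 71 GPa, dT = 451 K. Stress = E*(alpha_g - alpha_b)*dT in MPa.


Stress = 71*1000*(6e-06 - 8.9e-06)*451 = -92.9 MPa

-92.9


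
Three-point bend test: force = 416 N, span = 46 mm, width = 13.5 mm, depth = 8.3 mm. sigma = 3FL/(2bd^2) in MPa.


sigma = 3*416*46/(2*13.5*8.3^2) = 30.9 MPa

30.9


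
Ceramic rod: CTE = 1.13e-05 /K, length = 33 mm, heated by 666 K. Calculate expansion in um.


dL = 1.13e-05 * 33 * 666 * 1000 = 248.351 um

248.351


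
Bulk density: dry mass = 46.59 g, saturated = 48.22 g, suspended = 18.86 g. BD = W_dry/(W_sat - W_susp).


BD = 46.59 / (48.22 - 18.86) = 46.59 / 29.36 = 1.587 g/cm^3

1.587


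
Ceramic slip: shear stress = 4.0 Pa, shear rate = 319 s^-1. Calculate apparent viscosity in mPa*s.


eta = tau/gamma * 1000 = 4.0/319 * 1000 = 12.5 mPa*s

12.5


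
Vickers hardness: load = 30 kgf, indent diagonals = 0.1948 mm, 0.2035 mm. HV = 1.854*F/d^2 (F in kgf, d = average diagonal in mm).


d_avg = (0.1948+0.2035)/2 = 0.19915 mm
HV = 1.854*30/0.19915^2 = 1402

1402


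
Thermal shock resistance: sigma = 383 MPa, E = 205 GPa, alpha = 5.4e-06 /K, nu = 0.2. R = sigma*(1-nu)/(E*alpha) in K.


R = 383*(1-0.2)/(205*1000*5.4e-06) = 277 K

277


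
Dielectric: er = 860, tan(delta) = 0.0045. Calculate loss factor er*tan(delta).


Loss = 860 * 0.0045 = 3.87

3.87


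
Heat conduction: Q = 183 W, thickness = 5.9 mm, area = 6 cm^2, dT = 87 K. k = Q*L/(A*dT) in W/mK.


k = 183*5.9/1000/(6/10000*87) = 20.68 W/mK

20.68


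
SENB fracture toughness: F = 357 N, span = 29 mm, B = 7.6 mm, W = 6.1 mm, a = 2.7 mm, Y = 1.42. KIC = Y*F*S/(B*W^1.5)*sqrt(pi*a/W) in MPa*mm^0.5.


KIC = 1.42*357*29/(7.6*6.1^1.5)*sqrt(pi*2.7/6.1) = 151.4

151.4


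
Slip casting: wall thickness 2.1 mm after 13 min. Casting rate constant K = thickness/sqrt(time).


K = 2.1 / sqrt(13) = 2.1 / 3.6056 = 0.582 mm/min^0.5

0.582


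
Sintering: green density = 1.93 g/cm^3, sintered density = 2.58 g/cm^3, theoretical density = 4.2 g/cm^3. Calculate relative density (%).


Relative = 2.58 / 4.2 * 100 = 61.4%

61.4


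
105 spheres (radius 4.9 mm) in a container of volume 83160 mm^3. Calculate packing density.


V_sphere = 4/3*pi*4.9^3 = 492.807 mm^3
Total V = 105*492.807 = 51744.735 mm^3
PD = 51744.735 / 83160 = 0.622

0.622


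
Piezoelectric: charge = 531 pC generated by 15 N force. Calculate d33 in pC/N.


d33 = 531 / 15 = 35.4 pC/N

35.4


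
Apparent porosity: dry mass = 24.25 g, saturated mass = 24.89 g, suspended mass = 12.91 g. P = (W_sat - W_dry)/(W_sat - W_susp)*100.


P = (24.89 - 24.25) / (24.89 - 12.91) * 100 = 0.64 / 11.98 * 100 = 5.3%

5.3


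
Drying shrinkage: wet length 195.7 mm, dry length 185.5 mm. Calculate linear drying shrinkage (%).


DS = (195.7 - 185.5) / 195.7 * 100 = 5.21%

5.21


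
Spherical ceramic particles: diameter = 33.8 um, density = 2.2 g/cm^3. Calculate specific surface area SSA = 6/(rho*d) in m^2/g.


SSA = 6 / (2.2 * 33.8) = 0.081 m^2/g

0.081


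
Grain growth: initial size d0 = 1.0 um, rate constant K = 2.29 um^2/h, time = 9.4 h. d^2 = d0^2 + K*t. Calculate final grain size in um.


d^2 = 1.0^2 + 2.29*9.4 = 22.526
d = sqrt(22.526) = 4.75 um

4.75


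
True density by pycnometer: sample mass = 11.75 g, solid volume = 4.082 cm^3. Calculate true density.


TD = 11.75 / 4.082 = 2.878 g/cm^3

2.878


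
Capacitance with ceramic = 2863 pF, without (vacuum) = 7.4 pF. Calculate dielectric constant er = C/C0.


er = 2863 / 7.4 = 386.89

386.89


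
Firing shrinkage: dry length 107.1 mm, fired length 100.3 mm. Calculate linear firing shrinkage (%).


FS = (107.1 - 100.3) / 107.1 * 100 = 6.35%

6.35


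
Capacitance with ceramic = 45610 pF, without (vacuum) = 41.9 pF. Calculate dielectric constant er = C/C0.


er = 45610 / 41.9 = 1088.54

1088.54


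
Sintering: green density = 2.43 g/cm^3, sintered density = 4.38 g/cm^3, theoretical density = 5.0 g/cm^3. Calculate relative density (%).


Relative = 4.38 / 5.0 * 100 = 87.6%

87.6


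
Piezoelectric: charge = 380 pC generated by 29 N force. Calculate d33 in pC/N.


d33 = 380 / 29 = 13.1 pC/N

13.1


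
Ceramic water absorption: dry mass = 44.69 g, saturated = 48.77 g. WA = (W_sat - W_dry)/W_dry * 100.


WA = (48.77 - 44.69) / 44.69 * 100 = 9.13%

9.13


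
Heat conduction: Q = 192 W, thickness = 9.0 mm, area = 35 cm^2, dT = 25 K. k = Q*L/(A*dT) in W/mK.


k = 192*9.0/1000/(35/10000*25) = 19.75 W/mK

19.75


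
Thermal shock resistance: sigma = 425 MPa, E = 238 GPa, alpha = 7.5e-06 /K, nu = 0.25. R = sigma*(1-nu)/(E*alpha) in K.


R = 425*(1-0.25)/(238*1000*7.5e-06) = 179 K

179


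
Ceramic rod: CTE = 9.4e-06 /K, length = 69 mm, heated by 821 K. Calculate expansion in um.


dL = 9.4e-06 * 69 * 821 * 1000 = 532.501 um

532.501


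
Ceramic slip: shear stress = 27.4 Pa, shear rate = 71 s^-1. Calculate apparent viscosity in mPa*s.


eta = tau/gamma * 1000 = 27.4/71 * 1000 = 385.9 mPa*s

385.9


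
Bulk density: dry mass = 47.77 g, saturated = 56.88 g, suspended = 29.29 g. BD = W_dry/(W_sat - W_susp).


BD = 47.77 / (56.88 - 29.29) = 47.77 / 27.59 = 1.731 g/cm^3

1.731


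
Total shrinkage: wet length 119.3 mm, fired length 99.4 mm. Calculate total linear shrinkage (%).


TS = (119.3 - 99.4) / 119.3 * 100 = 16.68%

16.68


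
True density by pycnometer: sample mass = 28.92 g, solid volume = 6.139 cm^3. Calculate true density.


TD = 28.92 / 6.139 = 4.711 g/cm^3

4.711


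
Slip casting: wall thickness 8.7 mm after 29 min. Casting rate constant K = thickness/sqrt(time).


K = 8.7 / sqrt(29) = 8.7 / 5.3852 = 1.616 mm/min^0.5

1.616


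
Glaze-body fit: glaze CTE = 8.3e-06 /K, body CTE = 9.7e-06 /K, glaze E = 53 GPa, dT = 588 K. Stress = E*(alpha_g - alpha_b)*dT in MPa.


Stress = 53*1000*(8.3e-06 - 9.7e-06)*588 = -43.6 MPa

-43.6


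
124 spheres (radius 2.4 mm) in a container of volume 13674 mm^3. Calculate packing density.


V_sphere = 4/3*pi*2.4^3 = 57.9058 mm^3
Total V = 124*57.9058 = 7180.3192 mm^3
PD = 7180.3192 / 13674 = 0.525

0.525


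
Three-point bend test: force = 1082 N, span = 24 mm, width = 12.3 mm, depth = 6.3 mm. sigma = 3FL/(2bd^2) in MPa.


sigma = 3*1082*24/(2*12.3*6.3^2) = 79.8 MPa

79.8


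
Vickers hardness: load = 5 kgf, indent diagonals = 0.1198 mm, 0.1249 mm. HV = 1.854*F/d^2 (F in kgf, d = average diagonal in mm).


d_avg = (0.1198+0.1249)/2 = 0.12235 mm
HV = 1.854*5/0.12235^2 = 619

619


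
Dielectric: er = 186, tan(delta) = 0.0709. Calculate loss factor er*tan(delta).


Loss = 186 * 0.0709 = 13.187

13.187


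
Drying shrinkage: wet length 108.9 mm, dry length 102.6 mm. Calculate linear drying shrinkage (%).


DS = (108.9 - 102.6) / 108.9 * 100 = 5.79%

5.79


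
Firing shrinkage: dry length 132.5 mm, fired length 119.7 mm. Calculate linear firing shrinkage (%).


FS = (132.5 - 119.7) / 132.5 * 100 = 9.66%

9.66


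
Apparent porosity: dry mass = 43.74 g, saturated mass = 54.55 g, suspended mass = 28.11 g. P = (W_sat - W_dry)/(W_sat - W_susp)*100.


P = (54.55 - 43.74) / (54.55 - 28.11) * 100 = 10.81 / 26.44 * 100 = 40.9%

40.9


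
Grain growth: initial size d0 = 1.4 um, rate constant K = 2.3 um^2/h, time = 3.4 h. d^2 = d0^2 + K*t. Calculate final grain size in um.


d^2 = 1.4^2 + 2.3*3.4 = 9.78
d = sqrt(9.78) = 3.13 um

3.13


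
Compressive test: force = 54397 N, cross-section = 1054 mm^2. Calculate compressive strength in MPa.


CS = 54397 / 1054 = 51.6 MPa

51.6


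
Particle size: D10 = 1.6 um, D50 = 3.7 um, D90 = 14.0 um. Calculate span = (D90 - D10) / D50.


Span = (14.0 - 1.6) / 3.7 = 12.4 / 3.7 = 3.351

3.351


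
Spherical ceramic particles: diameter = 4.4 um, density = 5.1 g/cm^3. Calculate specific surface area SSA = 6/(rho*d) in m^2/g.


SSA = 6 / (5.1 * 4.4) = 0.267 m^2/g

0.267


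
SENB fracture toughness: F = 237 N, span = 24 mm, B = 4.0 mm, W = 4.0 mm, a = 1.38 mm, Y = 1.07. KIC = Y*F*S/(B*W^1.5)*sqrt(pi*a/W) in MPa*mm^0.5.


KIC = 1.07*237*24/(4.0*4.0^1.5)*sqrt(pi*1.38/4.0) = 198.01

198.01


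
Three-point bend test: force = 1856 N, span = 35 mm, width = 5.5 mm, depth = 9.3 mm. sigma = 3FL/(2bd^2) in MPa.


sigma = 3*1856*35/(2*5.5*9.3^2) = 204.8 MPa

204.8


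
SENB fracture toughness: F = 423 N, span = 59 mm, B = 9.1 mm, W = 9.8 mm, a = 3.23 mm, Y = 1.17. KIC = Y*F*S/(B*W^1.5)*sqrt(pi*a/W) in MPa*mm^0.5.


KIC = 1.17*423*59/(9.1*9.8^1.5)*sqrt(pi*3.23/9.8) = 106.43

106.43


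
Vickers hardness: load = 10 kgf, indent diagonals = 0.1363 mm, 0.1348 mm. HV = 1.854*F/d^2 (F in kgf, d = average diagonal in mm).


d_avg = (0.1363+0.1348)/2 = 0.13555 mm
HV = 1.854*10/0.13555^2 = 1009

1009


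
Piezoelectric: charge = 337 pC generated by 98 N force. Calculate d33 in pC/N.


d33 = 337 / 98 = 3.4 pC/N

3.4


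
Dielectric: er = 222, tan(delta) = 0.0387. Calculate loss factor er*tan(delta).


Loss = 222 * 0.0387 = 8.591

8.591


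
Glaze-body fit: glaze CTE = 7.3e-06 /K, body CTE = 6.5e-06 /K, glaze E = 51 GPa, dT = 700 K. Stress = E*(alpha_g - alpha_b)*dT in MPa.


Stress = 51*1000*(7.3e-06 - 6.5e-06)*700 = 28.6 MPa

28.6


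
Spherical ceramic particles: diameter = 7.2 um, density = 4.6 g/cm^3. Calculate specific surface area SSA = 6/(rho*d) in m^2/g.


SSA = 6 / (4.6 * 7.2) = 0.181 m^2/g

0.181


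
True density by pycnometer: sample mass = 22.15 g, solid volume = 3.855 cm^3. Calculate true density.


TD = 22.15 / 3.855 = 5.746 g/cm^3

5.746


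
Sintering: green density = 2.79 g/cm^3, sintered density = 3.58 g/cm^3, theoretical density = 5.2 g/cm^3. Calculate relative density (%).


Relative = 3.58 / 5.2 * 100 = 68.8%

68.8


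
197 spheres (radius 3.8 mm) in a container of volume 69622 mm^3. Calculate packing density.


V_sphere = 4/3*pi*3.8^3 = 229.8473 mm^3
Total V = 197*229.8473 = 45279.9181 mm^3
PD = 45279.9181 / 69622 = 0.65

0.65


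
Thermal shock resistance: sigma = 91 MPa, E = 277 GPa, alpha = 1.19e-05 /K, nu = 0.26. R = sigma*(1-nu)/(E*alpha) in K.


R = 91*(1-0.26)/(277*1000*1.19e-05) = 20 K

20


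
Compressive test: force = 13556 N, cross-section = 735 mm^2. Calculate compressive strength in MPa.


CS = 13556 / 735 = 18.4 MPa

18.4


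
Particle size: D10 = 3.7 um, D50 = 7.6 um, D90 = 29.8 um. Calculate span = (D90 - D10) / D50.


Span = (29.8 - 3.7) / 7.6 = 26.1 / 7.6 = 3.434

3.434


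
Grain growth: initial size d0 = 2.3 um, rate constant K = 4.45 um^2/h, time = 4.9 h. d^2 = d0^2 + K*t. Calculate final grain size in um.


d^2 = 2.3^2 + 4.45*4.9 = 27.095
d = sqrt(27.095) = 5.21 um

5.21


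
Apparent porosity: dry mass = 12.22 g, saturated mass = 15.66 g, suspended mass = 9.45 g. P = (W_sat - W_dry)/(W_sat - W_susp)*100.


P = (15.66 - 12.22) / (15.66 - 9.45) * 100 = 3.44 / 6.21 * 100 = 55.4%

55.4


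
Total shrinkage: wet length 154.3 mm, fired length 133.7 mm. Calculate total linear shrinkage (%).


TS = (154.3 - 133.7) / 154.3 * 100 = 13.35%

13.35


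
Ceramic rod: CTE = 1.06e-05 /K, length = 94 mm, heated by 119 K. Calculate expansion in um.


dL = 1.06e-05 * 94 * 119 * 1000 = 118.572 um

118.572


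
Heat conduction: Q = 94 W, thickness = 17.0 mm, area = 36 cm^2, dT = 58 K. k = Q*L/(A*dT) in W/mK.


k = 94*17.0/1000/(36/10000*58) = 7.65 W/mK

7.65


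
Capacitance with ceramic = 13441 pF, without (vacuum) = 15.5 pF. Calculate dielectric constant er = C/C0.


er = 13441 / 15.5 = 867.16

867.16


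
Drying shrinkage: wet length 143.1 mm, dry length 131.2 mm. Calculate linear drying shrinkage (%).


DS = (143.1 - 131.2) / 143.1 * 100 = 8.32%

8.32


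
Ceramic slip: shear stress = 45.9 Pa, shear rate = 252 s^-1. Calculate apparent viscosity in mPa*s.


eta = tau/gamma * 1000 = 45.9/252 * 1000 = 182.1 mPa*s

182.1


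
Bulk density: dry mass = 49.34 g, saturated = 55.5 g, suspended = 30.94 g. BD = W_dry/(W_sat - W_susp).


BD = 49.34 / (55.5 - 30.94) = 49.34 / 24.56 = 2.009 g/cm^3

2.009


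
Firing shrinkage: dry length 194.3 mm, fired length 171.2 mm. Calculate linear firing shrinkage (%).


FS = (194.3 - 171.2) / 194.3 * 100 = 11.89%

11.89


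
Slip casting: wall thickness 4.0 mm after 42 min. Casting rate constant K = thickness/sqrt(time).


K = 4.0 / sqrt(42) = 4.0 / 6.4807 = 0.617 mm/min^0.5

0.617
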